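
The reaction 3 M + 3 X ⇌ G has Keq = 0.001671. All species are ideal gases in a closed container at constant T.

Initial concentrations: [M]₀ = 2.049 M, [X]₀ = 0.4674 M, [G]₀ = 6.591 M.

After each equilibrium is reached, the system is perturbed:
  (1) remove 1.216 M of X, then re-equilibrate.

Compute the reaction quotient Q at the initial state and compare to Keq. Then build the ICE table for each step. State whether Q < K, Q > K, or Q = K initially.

Q₀ = 7.503; Q > K (proceeds reverse)

Q₀ = 7.503 vs Keq = 0.001671 ⇒ Q>K, reverse
Step 1:
                    M           X           G
  I             2.049      0.4674       6.591
  C               2.7         2.7     -0.9001
  E             4.749       3.168       5.691
  solve Keq expr → x = -0.9001; check Q = 0.001671
Then remove 1.216 M of X.
Step 2:
                    M           X           G
  I             4.749       1.952       5.691
  C            0.7457      0.7457     -0.2486
  E             5.495       2.697       5.442
  solve Keq expr → x = -0.2486; check Q = 0.001671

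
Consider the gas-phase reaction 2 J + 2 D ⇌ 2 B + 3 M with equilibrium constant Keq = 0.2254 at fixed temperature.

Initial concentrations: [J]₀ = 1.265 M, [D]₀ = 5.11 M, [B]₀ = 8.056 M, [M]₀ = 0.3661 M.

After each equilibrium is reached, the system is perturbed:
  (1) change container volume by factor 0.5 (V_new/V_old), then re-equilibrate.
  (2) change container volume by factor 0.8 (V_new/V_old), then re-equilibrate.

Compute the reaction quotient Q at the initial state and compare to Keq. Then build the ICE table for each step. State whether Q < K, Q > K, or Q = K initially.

Q₀ = 0.07621 vs Keq = 0.2254 ⇒ Q<K, forward
Step 1:
                  J         D         B         M
  Initial     1.265      5.11     8.056    0.3661
  Change    -0.0845   -0.0845    0.0845    0.1267
  Equil       1.181     5.026      8.14    0.4928
  solve Keq expr → x = 0.04225; check Q = 0.2254
Then change container volume by factor 0.5 (V_new/V_old).
Step 2:
                  J         D         B         M
  Initial     2.361     10.05     16.28    0.9857
  Change     0.1126    0.1126   -0.1126   -0.1689
  Equil       2.474     10.16     16.17    0.8168
  solve Keq expr → x = -0.05629; check Q = 0.2254
Then change container volume by factor 0.8 (V_new/V_old).
Step 3:
                  J         D         B         M
  Initial     3.092      12.7     20.21     1.021
  Change    0.04099   0.04099  -0.04099  -0.06148
  Equil       3.133     12.75     20.17    0.9595
  solve Keq expr → x = -0.02049; check Q = 0.2254

Q₀ = 0.07621; Q < K (proceeds forward)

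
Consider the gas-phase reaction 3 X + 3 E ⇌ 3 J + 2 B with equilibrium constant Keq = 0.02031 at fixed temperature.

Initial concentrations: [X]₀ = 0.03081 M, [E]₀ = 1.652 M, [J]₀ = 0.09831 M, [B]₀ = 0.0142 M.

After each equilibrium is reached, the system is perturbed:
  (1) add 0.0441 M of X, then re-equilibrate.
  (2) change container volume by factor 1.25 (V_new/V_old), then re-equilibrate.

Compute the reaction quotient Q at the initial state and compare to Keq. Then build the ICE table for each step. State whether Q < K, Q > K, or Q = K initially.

Q₀ = 0.001453; Q < K (proceeds forward)

Q₀ = 0.001453 vs Keq = 0.02031 ⇒ Q<K, forward
Step 1:
                   X          E          J          B
  init       0.03081      1.652    0.09831     0.0142
  Δ         -0.01158   -0.01158    0.01158    0.00772
  eq         0.01923       1.64     0.1099    0.02192
  solve Keq expr → x = 0.00386; check Q = 0.02031
Then add 0.0441 M of X.
Step 2:
                   X          E          J          B
  init       0.06333       1.64     0.1099    0.02192
  Δ           -0.027     -0.027      0.027      0.018
  eq         0.03633      1.613     0.1369    0.03992
  solve Keq expr → x = 0.009002; check Q = 0.02031
Then change container volume by factor 1.25 (V_new/V_old).
Step 3:
                   X          E          J          B
  init       0.02906      1.291     0.1095    0.03194
  Δ         0.001288   0.001288  -0.001288 -8.5887e-04
  eq         0.03035      1.292     0.1082    0.03108
  solve Keq expr → x = -4.2943e-04; check Q = 0.02031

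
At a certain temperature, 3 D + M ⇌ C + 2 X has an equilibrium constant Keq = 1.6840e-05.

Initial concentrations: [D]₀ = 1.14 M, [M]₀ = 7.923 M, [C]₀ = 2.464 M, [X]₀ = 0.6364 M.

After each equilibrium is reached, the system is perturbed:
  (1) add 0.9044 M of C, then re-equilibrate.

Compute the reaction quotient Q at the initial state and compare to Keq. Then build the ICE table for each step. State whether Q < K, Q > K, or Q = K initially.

Q₀ = 0.08502 vs Keq = 1.6840e-05 ⇒ Q>K, reverse
Step 1:
                    D           M           C           X
  init           1.14       7.923       2.464      0.6364
  Δ            0.9191      0.3064     -0.3064     -0.6127
  eq            2.059       8.229       2.158     0.02368
  solve Keq expr → x = -0.3064; check Q = 1.6840e-05
Then add 0.9044 M of C.
Step 2:
                    D           M           C           X
  init          2.059       8.229       3.062     0.02368
  Δ           0.00557    0.001857   -0.001857   -0.003713
  eq            2.065       8.231        3.06     0.01997
  solve Keq expr → x = -0.001857; check Q = 1.6840e-05

Q₀ = 0.08502; Q > K (proceeds reverse)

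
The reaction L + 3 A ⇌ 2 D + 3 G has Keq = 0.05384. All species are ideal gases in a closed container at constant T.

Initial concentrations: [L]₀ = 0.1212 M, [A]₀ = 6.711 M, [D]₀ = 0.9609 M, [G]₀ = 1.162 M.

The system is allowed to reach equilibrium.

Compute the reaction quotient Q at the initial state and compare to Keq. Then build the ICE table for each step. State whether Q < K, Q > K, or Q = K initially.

Q₀ = 0.03955 vs Keq = 0.05384 ⇒ Q<K, forward
Step 1:
                  L         A         D         G
  Initial    0.1212     6.711    0.9609     1.162
  Change   -0.01413   -0.0424   0.02827    0.0424
  Equil      0.1071     6.669    0.9892     1.204
  solve Keq expr → x = 0.01413; check Q = 0.05384

Q₀ = 0.03955; Q < K (proceeds forward)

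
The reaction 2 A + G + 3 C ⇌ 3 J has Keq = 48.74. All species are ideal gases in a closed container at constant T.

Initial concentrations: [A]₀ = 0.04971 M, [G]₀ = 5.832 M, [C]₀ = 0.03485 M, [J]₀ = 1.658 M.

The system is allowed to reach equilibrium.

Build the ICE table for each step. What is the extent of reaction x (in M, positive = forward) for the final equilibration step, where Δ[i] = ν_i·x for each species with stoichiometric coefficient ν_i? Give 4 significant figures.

x = -0.1289 M

Q₀ = 7.4721e+06 vs Keq = 48.74 ⇒ Q>K, reverse
Step 1:
                    A           G           C           J
  I           0.04971       5.832     0.03485       1.658
  C            0.2577      0.1289      0.3866     -0.3866
  E            0.3074       5.961      0.4214       1.271
  solve Keq expr → x = -0.1289; check Q = 48.74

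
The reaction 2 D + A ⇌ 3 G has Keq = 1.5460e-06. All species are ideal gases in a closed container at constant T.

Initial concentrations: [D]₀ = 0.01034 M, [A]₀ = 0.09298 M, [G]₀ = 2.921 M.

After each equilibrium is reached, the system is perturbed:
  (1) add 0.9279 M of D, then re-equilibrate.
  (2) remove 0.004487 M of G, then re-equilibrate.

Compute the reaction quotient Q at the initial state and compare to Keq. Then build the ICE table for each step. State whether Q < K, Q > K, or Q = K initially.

Q₀ = 2.5071e+06; Q > K (proceeds reverse)

Q₀ = 2.5071e+06 vs Keq = 1.5460e-06 ⇒ Q>K, reverse
Step 1:
                  D         A         G
  Initial   0.01034   0.09298     2.921
  Change      1.935    0.9675    -2.903
  Equil       1.945     1.061   0.01838
  solve Keq expr → x = -0.9675; check Q = 1.5460e-06
Then add 0.9279 M of D.
Step 2:
                  D         A         G
  Initial     2.873     1.061   0.01838
  Change  -0.003615 -0.001808  0.005423
  Equil        2.87     1.059    0.0238
  solve Keq expr → x = 0.001808; check Q = 1.5460e-06
Then remove 0.004487 M of G.
Step 3:
                  D         A         G
  Initial      2.87     1.059   0.01931
  Change  -0.002973 -0.001486  0.004459
  Equil       2.867     1.057   0.02377
  solve Keq expr → x = 0.001486; check Q = 1.5460e-06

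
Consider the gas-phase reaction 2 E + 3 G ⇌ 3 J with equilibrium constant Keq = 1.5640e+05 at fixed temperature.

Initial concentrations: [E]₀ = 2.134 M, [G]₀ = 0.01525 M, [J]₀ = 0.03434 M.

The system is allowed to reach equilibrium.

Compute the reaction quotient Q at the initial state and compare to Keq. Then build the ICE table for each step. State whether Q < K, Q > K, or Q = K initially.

Q₀ = 2.507; Q < K (proceeds forward)

Q₀ = 2.507 vs Keq = 1.5640e+05 ⇒ Q<K, forward
Step 1:
                   E          G          J
  Initial      2.134    0.01525    0.03434
  Change   -0.009799    -0.0147     0.0147
  Equil        2.124 5.5081e-04    0.04904
  solve Keq expr → x = 0.0049; check Q = 1.5640e+05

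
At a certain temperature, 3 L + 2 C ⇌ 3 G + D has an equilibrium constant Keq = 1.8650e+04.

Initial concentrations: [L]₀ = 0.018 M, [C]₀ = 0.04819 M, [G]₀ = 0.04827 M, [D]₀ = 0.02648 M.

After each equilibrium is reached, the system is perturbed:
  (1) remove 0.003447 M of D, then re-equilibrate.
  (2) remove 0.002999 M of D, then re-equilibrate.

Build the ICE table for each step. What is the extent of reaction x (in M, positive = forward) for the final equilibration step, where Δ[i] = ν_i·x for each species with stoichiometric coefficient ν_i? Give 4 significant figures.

Q₀ = 219.9 vs Keq = 1.8650e+04 ⇒ Q<K, forward
Step 1:
                    L           C           G           D
  Initial       0.018     0.04819     0.04827     0.02648
  Change     -0.01196   -0.007972     0.01196    0.003986
  Equil      0.006043     0.04022     0.06023     0.03047
  solve Keq expr → x = 0.003986; check Q = 1.8650e+04
Then remove 0.003447 M of D.
Step 2:
                    L           C           G           D
  Initial    0.006043     0.04022     0.06023     0.02702
  Change  -2.0007e-04 -1.3338e-04  2.0007e-04  6.6691e-05
  Equil      0.005843     0.04009     0.06043     0.02709
  solve Keq expr → x = 6.6691e-05; check Q = 1.8650e+04
Then remove 0.002999 M of D.
Step 3:
                    L           C           G           D
  Initial    0.005843     0.04009     0.06043     0.02409
  Change  -1.8967e-04 -1.2644e-04  1.8967e-04  6.3222e-05
  Equil      0.005653     0.03996     0.06062     0.02415
  solve Keq expr → x = 6.3222e-05; check Q = 1.8650e+04

x = 6.3222e-05 M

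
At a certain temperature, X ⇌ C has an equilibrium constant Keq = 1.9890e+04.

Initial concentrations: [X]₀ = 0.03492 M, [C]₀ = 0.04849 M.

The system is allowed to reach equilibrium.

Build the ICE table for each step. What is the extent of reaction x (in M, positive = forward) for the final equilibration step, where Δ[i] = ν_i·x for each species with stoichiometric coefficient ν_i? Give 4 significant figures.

Q₀ = 1.389 vs Keq = 1.9890e+04 ⇒ Q<K, forward
Step 1:
                    X           C
  I           0.03492     0.04849
  C          -0.03492     0.03492
  E        4.1934e-06     0.08341
  solve Keq expr → x = 0.03492; check Q = 1.9890e+04

x = 0.03492 M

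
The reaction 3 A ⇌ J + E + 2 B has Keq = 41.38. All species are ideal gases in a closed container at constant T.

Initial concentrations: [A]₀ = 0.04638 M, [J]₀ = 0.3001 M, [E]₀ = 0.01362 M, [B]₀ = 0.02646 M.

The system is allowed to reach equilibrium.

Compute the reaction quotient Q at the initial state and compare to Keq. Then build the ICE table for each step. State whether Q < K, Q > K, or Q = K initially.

Q₀ = 0.02868 vs Keq = 41.38 ⇒ Q<K, forward
Step 1:
                   A          J          E          B
  init       0.04638     0.3001    0.01362    0.02646
  Δ         -0.03825    0.01275    0.01275     0.0255
  eq        0.008134     0.3128    0.02637    0.05196
  solve Keq expr → x = 0.01275; check Q = 41.38

Q₀ = 0.02868; Q < K (proceeds forward)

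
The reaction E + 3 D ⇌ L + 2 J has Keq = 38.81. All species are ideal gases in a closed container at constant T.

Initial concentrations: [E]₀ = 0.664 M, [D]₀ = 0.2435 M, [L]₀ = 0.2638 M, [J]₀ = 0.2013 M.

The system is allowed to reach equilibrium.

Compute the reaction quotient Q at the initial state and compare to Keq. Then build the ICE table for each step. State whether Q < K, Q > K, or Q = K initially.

Q₀ = 1.115; Q < K (proceeds forward)

Q₀ = 1.115 vs Keq = 38.81 ⇒ Q<K, forward
Step 1:
                   E          D          L          J
  init         0.664     0.2435     0.2638     0.2013
  Δ         -0.04653    -0.1396    0.04653    0.09306
  eq          0.6175     0.1039     0.3103     0.2944
  solve Keq expr → x = 0.04653; check Q = 38.81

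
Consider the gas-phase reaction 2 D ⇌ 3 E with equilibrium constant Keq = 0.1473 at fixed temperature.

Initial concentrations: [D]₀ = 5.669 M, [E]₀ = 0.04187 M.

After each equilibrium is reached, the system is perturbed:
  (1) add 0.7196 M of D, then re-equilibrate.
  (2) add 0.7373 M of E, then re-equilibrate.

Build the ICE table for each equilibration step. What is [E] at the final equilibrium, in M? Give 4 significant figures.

Q₀ = 2.2840e-06 vs Keq = 0.1473 ⇒ Q<K, forward
Step 1:
                  D         E
  Initial     5.669   0.04187
  Change    -0.9611     1.442
  Equil       4.708     1.483
  solve Keq expr → x = 0.4805; check Q = 0.1473
Then add 0.7196 M of D.
Step 2:
                  D         E
  Initial     5.428     1.483
  Change   -0.08675    0.1301
  Equil       5.341     1.614
  solve Keq expr → x = 0.04338; check Q = 0.1473
Then add 0.7373 M of E.
Step 3:
                  D         E
  Initial     5.341     2.351
  Change      0.434    -0.651
  Equil       5.775       1.7
  solve Keq expr → x = -0.217; check Q = 0.1473

[E]_eq = 1.7 M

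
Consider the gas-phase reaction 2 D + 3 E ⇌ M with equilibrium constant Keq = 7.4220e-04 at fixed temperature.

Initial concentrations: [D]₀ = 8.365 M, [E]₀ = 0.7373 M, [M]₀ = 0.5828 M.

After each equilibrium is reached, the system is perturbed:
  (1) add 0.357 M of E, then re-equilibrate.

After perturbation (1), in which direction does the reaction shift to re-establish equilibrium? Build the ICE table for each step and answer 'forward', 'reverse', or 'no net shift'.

Q₀ = 0.02078 vs Keq = 7.4220e-04 ⇒ Q>K, reverse
Step 1:
                   D          E          M
  init         8.365     0.7373     0.5828
  Δ           0.6162     0.9244    -0.3081
  eq           8.981      1.662     0.2747
  solve Keq expr → x = -0.3081; check Q = 7.4220e-04
Then add 0.357 M of E.
Step 2:
                   D          E          M
  init         8.981      2.019     0.2747
  Δ           -0.139    -0.2085     0.0695
  eq           8.842       1.81     0.3442
  solve Keq expr → x = 0.0695; check Q = 7.4220e-04

Direction: forward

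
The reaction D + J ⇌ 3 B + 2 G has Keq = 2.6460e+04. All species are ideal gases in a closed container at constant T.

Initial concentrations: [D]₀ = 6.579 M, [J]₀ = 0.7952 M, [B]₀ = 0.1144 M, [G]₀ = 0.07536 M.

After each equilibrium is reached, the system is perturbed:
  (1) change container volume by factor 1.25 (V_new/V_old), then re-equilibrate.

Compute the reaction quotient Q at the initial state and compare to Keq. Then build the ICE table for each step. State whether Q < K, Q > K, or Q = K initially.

Q₀ = 1.6253e-06 vs Keq = 2.6460e+04 ⇒ Q<K, forward
Step 1:
                  D         J         B         G
  Initial     6.579    0.7952    0.1144   0.07536
  Change    -0.7949   -0.7949     2.385      1.59
  Equil       5.784 2.8280e-04     2.499     1.665
  solve Keq expr → x = 0.7949; check Q = 2.6460e+04
Then change container volume by factor 1.25 (V_new/V_old).
Step 2:
                  D         J         B         G
  Initial     4.627 2.2624e-04     1.999     1.332
  Change  -1.1031e-04 -1.1031e-04 3.3092e-04 2.2061e-04
  Equil       4.627 1.1593e-04         2     1.332
  solve Keq expr → x = 1.1031e-04; check Q = 2.6460e+04

Q₀ = 1.6253e-06; Q < K (proceeds forward)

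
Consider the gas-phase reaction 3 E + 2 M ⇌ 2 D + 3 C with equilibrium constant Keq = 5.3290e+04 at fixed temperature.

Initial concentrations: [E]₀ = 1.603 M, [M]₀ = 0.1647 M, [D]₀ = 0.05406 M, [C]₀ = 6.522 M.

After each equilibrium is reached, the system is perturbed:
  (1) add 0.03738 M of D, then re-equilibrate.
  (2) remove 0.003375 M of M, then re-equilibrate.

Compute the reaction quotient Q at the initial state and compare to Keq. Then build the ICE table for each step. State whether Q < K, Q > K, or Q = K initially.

Q₀ = 7.256 vs Keq = 5.3290e+04 ⇒ Q<K, forward
Step 1:
                  E         M         D         C
  I           1.603    0.1647   0.05406     6.522
  C         -0.2322   -0.1548    0.1548    0.2322
  E           1.371  0.009896    0.2089     6.754
  solve Keq expr → x = 0.0774; check Q = 5.3290e+04
Then add 0.03738 M of D.
Step 2:
                  E         M         D         C
  I           1.371  0.009896    0.2462     6.754
  C        0.002482  0.001655 -0.001655 -0.002482
  E           1.373   0.01155    0.2446     6.752
  solve Keq expr → x = -8.2741e-04; check Q = 5.3290e+04
Then remove 0.003375 M of M.
Step 3:
                  E         M         D         C
  I           1.373  0.008175    0.2446     6.752
  C        0.004733  0.003155 -0.003155 -0.004733
  E           1.378   0.01133    0.2414     6.747
  solve Keq expr → x = -0.001578; check Q = 5.3290e+04

Q₀ = 7.256; Q < K (proceeds forward)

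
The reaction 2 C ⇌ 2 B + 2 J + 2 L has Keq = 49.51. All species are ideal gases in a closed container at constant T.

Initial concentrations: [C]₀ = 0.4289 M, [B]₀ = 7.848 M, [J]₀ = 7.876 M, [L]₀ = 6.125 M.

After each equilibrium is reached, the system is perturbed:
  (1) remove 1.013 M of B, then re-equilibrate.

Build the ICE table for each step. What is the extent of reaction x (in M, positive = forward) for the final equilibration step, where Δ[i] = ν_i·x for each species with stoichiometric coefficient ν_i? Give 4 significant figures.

Q₀ = 7.7917e+05 vs Keq = 49.51 ⇒ Q>K, reverse
Step 1:
                    C           B           J           L
  I            0.4289       7.848       7.876       6.125
  C             4.014      -4.014      -4.014      -4.014
  E             4.443       3.834       3.862       2.111
  solve Keq expr → x = -2.007; check Q = 49.51
Then remove 1.013 M of B.
Step 2:
                    C           B           J           L
  I             4.443       2.821       3.862       2.111
  C           -0.2413      0.2413      0.2413      0.2413
  E             4.201       3.062       4.103       2.352
  solve Keq expr → x = 0.1207; check Q = 49.51

x = 0.1207 M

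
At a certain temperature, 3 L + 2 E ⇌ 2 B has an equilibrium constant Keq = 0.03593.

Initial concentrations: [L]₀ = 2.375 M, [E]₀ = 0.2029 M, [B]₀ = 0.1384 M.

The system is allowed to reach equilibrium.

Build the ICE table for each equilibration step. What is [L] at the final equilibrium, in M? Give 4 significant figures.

Q₀ = 0.03473 vs Keq = 0.03593 ⇒ Q<K, forward
Step 1:
                    L           E           B
  init          2.375      0.2029      0.1384
  Δ         -0.001946   -0.001297    0.001297
  eq            2.373      0.2016      0.1397
  solve Keq expr → x = 6.4851e-04; check Q = 0.03593

[L]_eq = 2.373 M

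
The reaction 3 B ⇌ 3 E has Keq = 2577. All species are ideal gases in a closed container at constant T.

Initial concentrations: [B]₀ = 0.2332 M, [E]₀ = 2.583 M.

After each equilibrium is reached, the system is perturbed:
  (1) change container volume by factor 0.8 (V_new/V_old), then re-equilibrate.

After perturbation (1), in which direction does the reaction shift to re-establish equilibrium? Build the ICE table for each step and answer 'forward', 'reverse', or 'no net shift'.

Direction: no net shift

Q₀ = 1359 vs Keq = 2577 ⇒ Q<K, forward
Step 1:
                  B         E
  Initial    0.2332     2.583
  Change   -0.04175   0.04175
  Equil      0.1914     2.625
  solve Keq expr → x = 0.01392; check Q = 2577
Then change container volume by factor 0.8 (V_new/V_old).
Step 2:
                  B         E
  Initial    0.2393     3.281
  Change          0         0
  Equil      0.2393     3.281
  solve Keq expr → x = 0; check Q = 2577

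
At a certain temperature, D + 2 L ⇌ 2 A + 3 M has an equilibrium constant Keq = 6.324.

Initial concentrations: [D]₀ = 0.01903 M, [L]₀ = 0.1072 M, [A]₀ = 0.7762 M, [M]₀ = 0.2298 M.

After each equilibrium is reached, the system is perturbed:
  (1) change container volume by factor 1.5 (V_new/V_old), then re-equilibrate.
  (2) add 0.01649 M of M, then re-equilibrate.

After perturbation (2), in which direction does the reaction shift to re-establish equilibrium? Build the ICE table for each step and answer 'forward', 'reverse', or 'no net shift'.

Direction: reverse

Q₀ = 33.43 vs Keq = 6.324 ⇒ Q>K, reverse
Step 1:
                    D           L           A           M
  Initial     0.01903      0.1072      0.7762      0.2298
  Change      0.01374     0.02748    -0.02748    -0.04122
  Equil       0.03277      0.1347      0.7487      0.1886
  solve Keq expr → x = -0.01374; check Q = 6.324
Then change container volume by factor 1.5 (V_new/V_old).
Step 2:
                    D           L           A           M
  Initial     0.02185     0.08979      0.4991      0.1257
  Change    -0.004652   -0.009304    0.009304     0.01396
  Equil        0.0172     0.08048      0.5084      0.1397
  solve Keq expr → x = 0.004652; check Q = 6.324
Then add 0.01649 M of M.
Step 3:
                    D           L           A           M
  Initial      0.0172     0.08048      0.5084      0.1562
  Change     0.001967    0.003933   -0.003933     -0.0059
  Equil       0.01916     0.08442      0.5045      0.1503
  solve Keq expr → x = -0.001967; check Q = 6.324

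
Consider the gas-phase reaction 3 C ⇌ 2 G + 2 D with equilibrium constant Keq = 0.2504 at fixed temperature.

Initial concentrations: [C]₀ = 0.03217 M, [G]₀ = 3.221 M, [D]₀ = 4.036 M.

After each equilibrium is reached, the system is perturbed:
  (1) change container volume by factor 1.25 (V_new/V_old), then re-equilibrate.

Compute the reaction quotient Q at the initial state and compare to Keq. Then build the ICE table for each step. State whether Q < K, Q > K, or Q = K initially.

Q₀ = 5.0761e+06; Q > K (proceeds reverse)

Q₀ = 5.0761e+06 vs Keq = 0.2504 ⇒ Q>K, reverse
Step 1:
                    C           G           D
  Initial     0.03217       3.221       4.036
  Change        2.955       -1.97       -1.97
  Equil         2.987       1.251       2.066
  solve Keq expr → x = -0.9851; check Q = 0.2504
Then change container volume by factor 1.25 (V_new/V_old).
Step 2:
                    C           G           D
  Initial        2.39       1.001       1.653
  Change     -0.06615      0.0441      0.0441
  Equil         2.324       1.045       1.697
  solve Keq expr → x = 0.02205; check Q = 0.2504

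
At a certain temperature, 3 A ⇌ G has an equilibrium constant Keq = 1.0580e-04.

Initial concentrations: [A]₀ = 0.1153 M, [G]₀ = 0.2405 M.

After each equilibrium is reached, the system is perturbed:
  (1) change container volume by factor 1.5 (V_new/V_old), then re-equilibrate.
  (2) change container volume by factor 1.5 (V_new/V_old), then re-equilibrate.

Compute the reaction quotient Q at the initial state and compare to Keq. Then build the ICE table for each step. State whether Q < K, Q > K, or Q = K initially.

Q₀ = 156.9; Q > K (proceeds reverse)

Q₀ = 156.9 vs Keq = 1.0580e-04 ⇒ Q>K, reverse
Step 1:
                    A           G
  init         0.1153      0.2405
  Δ            0.7213     -0.2404
  eq           0.8366  6.1953e-05
  solve Keq expr → x = -0.2404; check Q = 1.0580e-04
Then change container volume by factor 1.5 (V_new/V_old).
Step 2:
                    A           G
  init         0.5577  4.1302e-05
  Δ        6.8816e-05 -2.2939e-05
  eq           0.5578  1.8363e-05
  solve Keq expr → x = -2.2939e-05; check Q = 1.0580e-04
Then change container volume by factor 1.5 (V_new/V_old).
Step 3:
                    A           G
  init         0.3719  1.2242e-05
  Δ        2.0401e-05 -6.8003e-06
  eq           0.3719  5.4418e-06
  solve Keq expr → x = -6.8003e-06; check Q = 1.0580e-04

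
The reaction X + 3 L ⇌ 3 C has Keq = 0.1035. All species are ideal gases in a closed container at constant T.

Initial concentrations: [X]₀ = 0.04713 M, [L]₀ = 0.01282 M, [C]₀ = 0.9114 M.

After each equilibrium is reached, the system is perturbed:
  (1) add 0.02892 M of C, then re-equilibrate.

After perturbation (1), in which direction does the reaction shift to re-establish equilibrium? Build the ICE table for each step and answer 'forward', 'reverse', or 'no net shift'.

Direction: reverse

Q₀ = 7.6237e+06 vs Keq = 0.1035 ⇒ Q>K, reverse
Step 1:
                    X           L           C
  Initial     0.04713     0.01282      0.9114
  Change       0.2315      0.6945     -0.6945
  Equil        0.2786      0.7073      0.2169
  solve Keq expr → x = -0.2315; check Q = 0.1035
Then add 0.02892 M of C.
Step 2:
                    X           L           C
  Initial      0.2786      0.7073      0.2458
  Change     0.006911     0.02073    -0.02073
  Equil        0.2855       0.728      0.2251
  solve Keq expr → x = -0.006911; check Q = 0.1035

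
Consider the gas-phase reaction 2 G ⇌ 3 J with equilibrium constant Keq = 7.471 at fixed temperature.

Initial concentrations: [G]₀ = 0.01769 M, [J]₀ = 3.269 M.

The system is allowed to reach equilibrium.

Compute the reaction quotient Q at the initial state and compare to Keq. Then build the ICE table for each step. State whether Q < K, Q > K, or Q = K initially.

Q₀ = 1.1163e+05; Q > K (proceeds reverse)

Q₀ = 1.1163e+05 vs Keq = 7.471 ⇒ Q>K, reverse
Step 1:
                   G          J
  init       0.01769      3.269
  Δ           0.9257     -1.389
  eq          0.9434       1.88
  solve Keq expr → x = -0.4629; check Q = 7.471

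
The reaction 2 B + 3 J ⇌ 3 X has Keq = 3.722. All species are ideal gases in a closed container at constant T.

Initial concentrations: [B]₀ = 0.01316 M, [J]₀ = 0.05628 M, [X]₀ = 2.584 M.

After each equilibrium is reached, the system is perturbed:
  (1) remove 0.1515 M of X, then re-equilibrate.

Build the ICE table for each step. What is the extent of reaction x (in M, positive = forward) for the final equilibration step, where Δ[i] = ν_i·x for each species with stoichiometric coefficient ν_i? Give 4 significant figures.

x = 0.01615 M

Q₀ = 5.5886e+08 vs Keq = 3.722 ⇒ Q>K, reverse
Step 1:
                  B         J         X
  I         0.01316   0.05628     2.584
  C          0.7353     1.103    -1.103
  E          0.7485     1.159     1.481
  solve Keq expr → x = -0.3677; check Q = 3.722
Then remove 0.1515 M of X.
Step 2:
                  B         J         X
  I          0.7485     1.159      1.33
  C        -0.03231  -0.04846   0.04846
  E          0.7162     1.111     1.378
  solve Keq expr → x = 0.01615; check Q = 3.722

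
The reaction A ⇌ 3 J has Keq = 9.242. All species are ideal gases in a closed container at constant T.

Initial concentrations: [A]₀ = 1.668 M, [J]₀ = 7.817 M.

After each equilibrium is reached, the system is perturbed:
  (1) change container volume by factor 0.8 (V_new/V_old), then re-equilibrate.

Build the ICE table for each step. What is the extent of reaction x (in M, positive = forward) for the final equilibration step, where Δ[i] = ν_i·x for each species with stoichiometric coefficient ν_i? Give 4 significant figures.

Q₀ = 286.4 vs Keq = 9.242 ⇒ Q>K, reverse
Step 1:
                    A           J
  I             1.668       7.817
  C             1.571      -4.712
  E             3.239       3.105
  solve Keq expr → x = -1.571; check Q = 9.242
Then change container volume by factor 0.8 (V_new/V_old).
Step 2:
                    A           J
  I             4.048       3.881
  C             0.164     -0.4919
  E             4.212       3.389
  solve Keq expr → x = -0.164; check Q = 9.242

x = -0.164 M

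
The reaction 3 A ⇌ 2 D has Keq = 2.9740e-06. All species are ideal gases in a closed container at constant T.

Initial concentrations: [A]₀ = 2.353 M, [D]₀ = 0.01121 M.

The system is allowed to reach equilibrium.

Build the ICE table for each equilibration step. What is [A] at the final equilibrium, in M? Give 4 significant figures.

Q₀ = 9.6460e-06 vs Keq = 2.9740e-06 ⇒ Q>K, reverse
Step 1:
                  A         D
  init        2.353   0.01121
  Δ        0.007434 -0.004956
  eq           2.36  0.006254
  solve Keq expr → x = -0.002478; check Q = 2.9740e-06

[A]_eq = 2.36 M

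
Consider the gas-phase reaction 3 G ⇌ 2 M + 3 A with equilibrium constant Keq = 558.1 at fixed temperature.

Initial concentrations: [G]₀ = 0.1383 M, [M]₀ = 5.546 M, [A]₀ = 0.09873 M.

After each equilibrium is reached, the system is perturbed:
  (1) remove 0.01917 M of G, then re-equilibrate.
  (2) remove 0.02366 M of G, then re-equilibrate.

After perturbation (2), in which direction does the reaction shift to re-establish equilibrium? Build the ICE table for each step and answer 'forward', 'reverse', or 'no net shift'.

Q₀ = 11.19 vs Keq = 558.1 ⇒ Q<K, forward
Step 1:
                   G          M          A
  I           0.1383      5.546    0.09873
  C         -0.07269    0.04846    0.07269
  E          0.06561      5.594     0.1714
  solve Keq expr → x = 0.02423; check Q = 558.1
Then remove 0.01917 M of G.
Step 2:
                   G          M          A
  I          0.04644      5.594     0.1714
  C          0.01382   -0.00921   -0.01382
  E          0.06026      5.585     0.1576
  solve Keq expr → x = -0.004605; check Q = 558.1
Then remove 0.02366 M of G.
Step 3:
                   G          M          A
  I           0.0366      5.585     0.1576
  C          0.01706   -0.01138   -0.01706
  E          0.05366      5.574     0.1405
  solve Keq expr → x = -0.005688; check Q = 558.1

Direction: reverse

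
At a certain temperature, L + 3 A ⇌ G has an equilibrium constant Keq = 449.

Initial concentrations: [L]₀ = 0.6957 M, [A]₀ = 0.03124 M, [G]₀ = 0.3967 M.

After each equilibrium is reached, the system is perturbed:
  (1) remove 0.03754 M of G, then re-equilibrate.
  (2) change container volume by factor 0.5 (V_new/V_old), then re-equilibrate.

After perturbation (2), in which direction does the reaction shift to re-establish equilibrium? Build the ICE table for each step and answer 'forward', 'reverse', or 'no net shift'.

Direction: forward

Q₀ = 1.8703e+04 vs Keq = 449 ⇒ Q>K, reverse
Step 1:
                   L          A          G
  Initial     0.6957    0.03124     0.3967
  Change     0.02452    0.07356   -0.02452
  Equil       0.7202     0.1048     0.3722
  solve Keq expr → x = -0.02452; check Q = 449
Then remove 0.03754 M of G.
Step 2:
                   L          A          G
  Initial     0.7202     0.1048     0.3346
  Change   -0.001159  -0.003478   0.001159
  Equil       0.7191     0.1013     0.3358
  solve Keq expr → x = 0.001159; check Q = 449
Then change container volume by factor 0.5 (V_new/V_old).
Step 3:
                   L          A          G
  Initial      1.438     0.2026     0.6716
  Change    -0.03296   -0.09889    0.03296
  Equil        1.405     0.1037     0.7046
  solve Keq expr → x = 0.03296; check Q = 449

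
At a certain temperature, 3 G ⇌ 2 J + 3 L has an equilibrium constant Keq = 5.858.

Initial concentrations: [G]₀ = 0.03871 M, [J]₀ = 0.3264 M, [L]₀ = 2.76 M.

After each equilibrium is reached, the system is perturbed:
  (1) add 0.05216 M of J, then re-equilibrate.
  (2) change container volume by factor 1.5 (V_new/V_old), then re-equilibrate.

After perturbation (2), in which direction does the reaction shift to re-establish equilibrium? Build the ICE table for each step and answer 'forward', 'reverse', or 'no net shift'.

Q₀ = 3.8615e+04 vs Keq = 5.858 ⇒ Q>K, reverse
Step 1:
                    G           J           L
  init        0.03871      0.3264        2.76
  Δ            0.3021     -0.2014     -0.3021
  eq           0.3408       0.125       2.458
  solve Keq expr → x = -0.1007; check Q = 5.858
Then add 0.05216 M of J.
Step 2:
                    G           J           L
  init         0.3408      0.1771       2.458
  Δ            0.0394    -0.02626     -0.0394
  eq           0.3802      0.1509       2.418
  solve Keq expr → x = -0.01313; check Q = 5.858
Then change container volume by factor 1.5 (V_new/V_old).
Step 3:
                    G           J           L
  init         0.2535      0.1006       1.612
  Δ          -0.03057     0.02038     0.03057
  eq           0.2229       0.121       1.643
  solve Keq expr → x = 0.01019; check Q = 5.858

Direction: forward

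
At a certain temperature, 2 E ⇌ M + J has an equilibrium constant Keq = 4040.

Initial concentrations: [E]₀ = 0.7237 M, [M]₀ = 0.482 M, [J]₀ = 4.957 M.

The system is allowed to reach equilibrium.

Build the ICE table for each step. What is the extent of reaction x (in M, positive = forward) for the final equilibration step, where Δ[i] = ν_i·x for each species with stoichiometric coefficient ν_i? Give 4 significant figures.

Q₀ = 4.562 vs Keq = 4040 ⇒ Q<K, forward
Step 1:
                   E          M          J
  I           0.7237      0.482      4.957
  C          -0.6907     0.3454     0.3454
  E          0.03295     0.8274      5.302
  solve Keq expr → x = 0.3454; check Q = 4040

x = 0.3454 M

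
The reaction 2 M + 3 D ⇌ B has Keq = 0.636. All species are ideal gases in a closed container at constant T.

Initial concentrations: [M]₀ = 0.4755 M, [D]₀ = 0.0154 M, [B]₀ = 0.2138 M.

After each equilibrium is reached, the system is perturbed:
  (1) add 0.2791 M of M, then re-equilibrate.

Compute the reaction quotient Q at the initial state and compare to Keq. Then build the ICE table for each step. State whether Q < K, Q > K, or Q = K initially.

Q₀ = 2.5891e+05 vs Keq = 0.636 ⇒ Q>K, reverse
Step 1:
                    M           D           B
  init         0.4755      0.0154      0.2138
  Δ            0.3245      0.4868     -0.1623
  eq              0.8      0.5022     0.05155
  solve Keq expr → x = -0.1623; check Q = 0.636
Then add 0.2791 M of M.
Step 2:
                    M           D           B
  init          1.079      0.5022     0.05155
  Δ          -0.03026    -0.04539     0.01513
  eq            1.049      0.4568     0.06668
  solve Keq expr → x = 0.01513; check Q = 0.636

Q₀ = 2.5891e+05; Q > K (proceeds reverse)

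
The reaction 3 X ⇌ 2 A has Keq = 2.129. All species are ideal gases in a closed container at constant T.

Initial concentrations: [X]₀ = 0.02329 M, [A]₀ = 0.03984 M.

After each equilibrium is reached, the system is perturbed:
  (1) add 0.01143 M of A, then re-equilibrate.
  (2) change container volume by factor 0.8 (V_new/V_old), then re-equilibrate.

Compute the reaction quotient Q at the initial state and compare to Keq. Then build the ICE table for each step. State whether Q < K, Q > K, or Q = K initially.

Q₀ = 125.6 vs Keq = 2.129 ⇒ Q>K, reverse
Step 1:
                    X           A
  I           0.02329     0.03984
  C           0.03161    -0.02107
  E            0.0549     0.01877
  solve Keq expr → x = -0.01054; check Q = 2.129
Then add 0.01143 M of A.
Step 2:
                    X           A
  I            0.0549      0.0302
  C          0.009516   -0.006344
  E           0.06441     0.02385
  solve Keq expr → x = -0.003172; check Q = 2.129
Then change container volume by factor 0.8 (V_new/V_old).
Step 3:
                    X           A
  I           0.08052     0.02982
  C         -0.002744     0.00183
  E           0.07777     0.03165
  solve Keq expr → x = 9.1482e-04; check Q = 2.129

Q₀ = 125.6; Q > K (proceeds reverse)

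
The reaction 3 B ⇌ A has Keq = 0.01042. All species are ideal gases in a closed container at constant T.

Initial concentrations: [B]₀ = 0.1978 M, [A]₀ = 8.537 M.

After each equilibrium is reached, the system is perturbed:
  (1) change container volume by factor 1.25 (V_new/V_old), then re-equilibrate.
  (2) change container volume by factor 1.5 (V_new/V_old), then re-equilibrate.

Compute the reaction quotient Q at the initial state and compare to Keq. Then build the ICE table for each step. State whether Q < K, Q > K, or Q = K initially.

Q₀ = 1103 vs Keq = 0.01042 ⇒ Q>K, reverse
Step 1:
                  B         A
  Initial    0.1978     8.537
  Change      8.053    -2.684
  Equil       8.251     5.853
  solve Keq expr → x = -2.684; check Q = 0.01042
Then change container volume by factor 1.25 (V_new/V_old).
Step 2:
                  B         A
  Initial     6.601     4.682
  Change     0.8929   -0.2976
  Equil       7.493     4.385
  solve Keq expr → x = -0.2976; check Q = 0.01042
Then change container volume by factor 1.5 (V_new/V_old).
Step 3:
                  B         A
  Initial     4.996     2.923
  Change      1.229   -0.4097
  Equil       6.225     2.513
  solve Keq expr → x = -0.4097; check Q = 0.01042

Q₀ = 1103; Q > K (proceeds reverse)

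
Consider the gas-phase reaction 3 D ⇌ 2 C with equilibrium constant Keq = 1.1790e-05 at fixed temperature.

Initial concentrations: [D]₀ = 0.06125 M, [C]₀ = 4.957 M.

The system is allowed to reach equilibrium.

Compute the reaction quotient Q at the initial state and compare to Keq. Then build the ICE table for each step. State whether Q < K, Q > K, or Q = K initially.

Q₀ = 1.0693e+05 vs Keq = 1.1790e-05 ⇒ Q>K, reverse
Step 1:
                   D          C
  I          0.06125      4.957
  C            7.332     -4.888
  E            7.393    0.06903
  solve Keq expr → x = -2.444; check Q = 1.1790e-05

Q₀ = 1.0693e+05; Q > K (proceeds reverse)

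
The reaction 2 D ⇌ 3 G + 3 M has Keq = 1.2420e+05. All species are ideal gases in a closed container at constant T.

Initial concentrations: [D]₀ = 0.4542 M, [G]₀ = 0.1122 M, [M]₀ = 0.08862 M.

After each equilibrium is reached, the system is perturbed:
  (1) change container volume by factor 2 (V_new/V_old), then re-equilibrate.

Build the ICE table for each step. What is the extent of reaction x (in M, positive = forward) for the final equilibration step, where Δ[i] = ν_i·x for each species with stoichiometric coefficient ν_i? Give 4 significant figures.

Q₀ = 4.7652e-06 vs Keq = 1.2420e+05 ⇒ Q<K, forward
Step 1:
                   D          G          M
  I           0.4542     0.1122    0.08862
  C          -0.4529     0.6793     0.6793
  E         0.001345     0.7915     0.7679
  solve Keq expr → x = 0.2264; check Q = 1.2420e+05
Then change container volume by factor 2 (V_new/V_old).
Step 2:
                   D          G          M
  I       6.7225e-04     0.3957      0.384
  C       -5.0321e-04 7.5482e-04 7.5482e-04
  E       1.6904e-04     0.3965     0.3847
  solve Keq expr → x = 2.5161e-04; check Q = 1.2420e+05

x = 2.5161e-04 M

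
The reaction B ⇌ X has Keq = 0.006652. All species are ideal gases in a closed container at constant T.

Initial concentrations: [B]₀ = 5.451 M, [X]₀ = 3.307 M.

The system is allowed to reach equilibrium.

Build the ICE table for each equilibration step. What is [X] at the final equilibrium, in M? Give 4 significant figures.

[X]_eq = 0.05787 M

Q₀ = 0.6067 vs Keq = 0.006652 ⇒ Q>K, reverse
Step 1:
                    B           X
  init          5.451       3.307
  Δ             3.249      -3.249
  eq              8.7     0.05787
  solve Keq expr → x = -3.249; check Q = 0.006652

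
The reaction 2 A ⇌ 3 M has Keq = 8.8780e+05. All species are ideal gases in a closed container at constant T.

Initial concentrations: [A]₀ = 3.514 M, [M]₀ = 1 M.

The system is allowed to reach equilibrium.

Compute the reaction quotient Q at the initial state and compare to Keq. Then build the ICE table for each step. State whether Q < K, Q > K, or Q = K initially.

Q₀ = 0.08098; Q < K (proceeds forward)

Q₀ = 0.08098 vs Keq = 8.8780e+05 ⇒ Q<K, forward
Step 1:
                  A         M
  init        3.514         1
  Δ          -3.497     5.246
  eq        0.01657     6.246
  solve Keq expr → x = 1.749; check Q = 8.8780e+05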